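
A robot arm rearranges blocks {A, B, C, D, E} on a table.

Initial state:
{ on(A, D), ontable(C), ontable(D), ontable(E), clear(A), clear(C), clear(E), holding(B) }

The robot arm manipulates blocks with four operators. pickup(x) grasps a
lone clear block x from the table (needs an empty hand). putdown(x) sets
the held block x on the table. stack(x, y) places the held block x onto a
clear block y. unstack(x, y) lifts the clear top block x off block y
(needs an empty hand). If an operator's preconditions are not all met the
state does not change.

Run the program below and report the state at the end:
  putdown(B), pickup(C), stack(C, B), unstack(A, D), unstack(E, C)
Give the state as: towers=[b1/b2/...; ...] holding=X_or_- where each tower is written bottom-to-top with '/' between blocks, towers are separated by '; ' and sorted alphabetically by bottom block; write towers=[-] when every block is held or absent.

towers=[B/C; D; E] holding=A

step 1 (putdown(B)): towers=[B; C; D/A; E] holding=-
step 2 (pickup(C)): towers=[B; D/A; E] holding=C
step 3 (stack(C, B)): towers=[B/C; D/A; E] holding=-
step 4 (unstack(A, D)): towers=[B/C; D; E] holding=A
step 5 (unstack(E, C)) [no-op]: towers=[B/C; D; E] holding=A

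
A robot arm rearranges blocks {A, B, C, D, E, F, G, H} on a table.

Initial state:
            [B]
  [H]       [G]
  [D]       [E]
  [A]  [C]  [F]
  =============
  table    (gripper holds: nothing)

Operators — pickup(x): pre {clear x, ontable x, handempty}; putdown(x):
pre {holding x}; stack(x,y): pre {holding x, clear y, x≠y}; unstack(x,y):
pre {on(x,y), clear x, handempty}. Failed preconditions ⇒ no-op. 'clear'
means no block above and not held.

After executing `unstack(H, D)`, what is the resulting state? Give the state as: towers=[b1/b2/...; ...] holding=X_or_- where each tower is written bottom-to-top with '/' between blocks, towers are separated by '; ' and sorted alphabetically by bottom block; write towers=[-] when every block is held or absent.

towers=[A/D; C; F/E/G/B] holding=H

before: towers=[A/D/H; C; F/E/G/B] holding=-
pre[unstack(H, D)]: on(H,D) yes, clear(H) yes, handempty yes
all met → apply unstack(H, D)
after:  towers=[A/D; C; F/E/G/B] holding=H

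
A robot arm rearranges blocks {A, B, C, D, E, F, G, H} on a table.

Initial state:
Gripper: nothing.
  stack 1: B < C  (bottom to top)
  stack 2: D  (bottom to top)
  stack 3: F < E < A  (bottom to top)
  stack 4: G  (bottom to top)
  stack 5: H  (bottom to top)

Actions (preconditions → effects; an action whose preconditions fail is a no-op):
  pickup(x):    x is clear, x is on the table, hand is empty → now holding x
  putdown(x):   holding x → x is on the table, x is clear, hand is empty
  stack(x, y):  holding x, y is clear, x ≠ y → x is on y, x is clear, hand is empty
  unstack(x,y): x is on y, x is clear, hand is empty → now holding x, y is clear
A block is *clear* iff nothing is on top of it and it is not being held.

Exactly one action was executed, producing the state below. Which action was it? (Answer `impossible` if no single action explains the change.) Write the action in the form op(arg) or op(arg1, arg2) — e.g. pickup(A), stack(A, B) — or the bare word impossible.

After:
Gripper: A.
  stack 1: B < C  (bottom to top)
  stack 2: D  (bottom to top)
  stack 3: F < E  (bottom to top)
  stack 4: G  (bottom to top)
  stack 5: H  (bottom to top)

target: towers=[B/C; D; F/E; G; H] holding=A
         pickup(G) → towers=[B/C; D; F/E/A; H] holding=G
     unstack(A, E) → towers=[B/C; D; F/E; G; H] holding=A  ← match
         pickup(H) → towers=[B/C; D; F/E/A; G] holding=H
         pickup(D) → towers=[B/C; F/E/A; G; H] holding=D
     unstack(C, B) → towers=[B; D; F/E/A; G; H] holding=C

unstack(A, E)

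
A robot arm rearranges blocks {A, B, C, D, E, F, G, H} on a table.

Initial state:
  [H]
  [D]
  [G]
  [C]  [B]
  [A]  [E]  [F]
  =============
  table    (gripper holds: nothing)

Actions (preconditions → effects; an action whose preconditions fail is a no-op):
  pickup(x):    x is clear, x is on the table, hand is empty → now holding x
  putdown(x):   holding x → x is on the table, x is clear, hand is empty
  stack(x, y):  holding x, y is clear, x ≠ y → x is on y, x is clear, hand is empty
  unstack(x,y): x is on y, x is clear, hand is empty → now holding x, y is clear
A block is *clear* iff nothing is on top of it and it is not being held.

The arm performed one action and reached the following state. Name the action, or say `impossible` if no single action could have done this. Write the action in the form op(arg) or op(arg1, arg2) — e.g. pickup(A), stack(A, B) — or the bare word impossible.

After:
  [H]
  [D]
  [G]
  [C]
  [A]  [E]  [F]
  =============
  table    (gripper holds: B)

unstack(B, E)

target: towers=[A/C/G/D/H; E; F] holding=B
     unstack(H, D) → towers=[A/C/G/D; E/B; F] holding=H
     unstack(B, E) → towers=[A/C/G/D/H; E; F] holding=B  ← match
         pickup(F) → towers=[A/C/G/D/H; E/B] holding=F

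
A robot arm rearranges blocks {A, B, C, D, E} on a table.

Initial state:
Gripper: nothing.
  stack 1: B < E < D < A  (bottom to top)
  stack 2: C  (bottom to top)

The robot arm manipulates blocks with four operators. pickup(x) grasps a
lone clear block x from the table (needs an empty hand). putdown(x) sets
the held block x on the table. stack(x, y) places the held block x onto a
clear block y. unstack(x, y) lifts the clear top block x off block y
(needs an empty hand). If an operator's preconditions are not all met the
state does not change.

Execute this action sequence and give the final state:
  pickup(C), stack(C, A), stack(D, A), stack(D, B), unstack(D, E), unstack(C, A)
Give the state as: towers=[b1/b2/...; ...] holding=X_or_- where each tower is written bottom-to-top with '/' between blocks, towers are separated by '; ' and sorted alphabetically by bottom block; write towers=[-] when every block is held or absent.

towers=[B/E/D/A] holding=C

step 1 (pickup(C)): towers=[B/E/D/A] holding=C
step 2 (stack(C, A)): towers=[B/E/D/A/C] holding=-
step 3 (stack(D, A)) [no-op]: towers=[B/E/D/A/C] holding=-
step 4 (stack(D, B)) [no-op]: towers=[B/E/D/A/C] holding=-
step 5 (unstack(D, E)) [no-op]: towers=[B/E/D/A/C] holding=-
step 6 (unstack(C, A)): towers=[B/E/D/A] holding=C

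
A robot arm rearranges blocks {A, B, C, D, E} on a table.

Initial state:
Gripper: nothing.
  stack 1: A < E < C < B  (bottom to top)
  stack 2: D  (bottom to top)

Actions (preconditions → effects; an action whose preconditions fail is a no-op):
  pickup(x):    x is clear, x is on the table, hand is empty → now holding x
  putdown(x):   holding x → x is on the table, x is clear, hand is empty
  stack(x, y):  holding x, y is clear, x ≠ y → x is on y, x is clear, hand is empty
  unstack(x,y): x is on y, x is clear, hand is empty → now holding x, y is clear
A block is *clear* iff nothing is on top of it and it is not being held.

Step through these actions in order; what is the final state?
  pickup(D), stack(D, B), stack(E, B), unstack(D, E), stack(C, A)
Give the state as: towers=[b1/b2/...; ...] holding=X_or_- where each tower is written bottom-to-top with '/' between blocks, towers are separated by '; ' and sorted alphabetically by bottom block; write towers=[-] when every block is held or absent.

towers=[A/E/C/B/D] holding=-

step 1 (pickup(D)): towers=[A/E/C/B] holding=D
step 2 (stack(D, B)): towers=[A/E/C/B/D] holding=-
step 3 (stack(E, B)) [no-op]: towers=[A/E/C/B/D] holding=-
step 4 (unstack(D, E)) [no-op]: towers=[A/E/C/B/D] holding=-
step 5 (stack(C, A)) [no-op]: towers=[A/E/C/B/D] holding=-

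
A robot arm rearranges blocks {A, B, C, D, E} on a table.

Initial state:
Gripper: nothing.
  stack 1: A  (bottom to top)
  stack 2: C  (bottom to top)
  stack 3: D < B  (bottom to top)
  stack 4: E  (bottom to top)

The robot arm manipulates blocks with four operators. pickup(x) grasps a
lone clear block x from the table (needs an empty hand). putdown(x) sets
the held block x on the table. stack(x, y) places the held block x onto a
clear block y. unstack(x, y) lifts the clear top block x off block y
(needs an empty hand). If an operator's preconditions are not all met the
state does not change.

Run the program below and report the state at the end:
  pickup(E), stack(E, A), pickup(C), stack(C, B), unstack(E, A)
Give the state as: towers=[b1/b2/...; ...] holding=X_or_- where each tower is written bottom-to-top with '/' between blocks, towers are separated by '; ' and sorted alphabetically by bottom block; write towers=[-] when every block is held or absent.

step 1 (pickup(E)): towers=[A; C; D/B] holding=E
step 2 (stack(E, A)): towers=[A/E; C; D/B] holding=-
step 3 (pickup(C)): towers=[A/E; D/B] holding=C
step 4 (stack(C, B)): towers=[A/E; D/B/C] holding=-
step 5 (unstack(E, A)): towers=[A; D/B/C] holding=E

towers=[A; D/B/C] holding=E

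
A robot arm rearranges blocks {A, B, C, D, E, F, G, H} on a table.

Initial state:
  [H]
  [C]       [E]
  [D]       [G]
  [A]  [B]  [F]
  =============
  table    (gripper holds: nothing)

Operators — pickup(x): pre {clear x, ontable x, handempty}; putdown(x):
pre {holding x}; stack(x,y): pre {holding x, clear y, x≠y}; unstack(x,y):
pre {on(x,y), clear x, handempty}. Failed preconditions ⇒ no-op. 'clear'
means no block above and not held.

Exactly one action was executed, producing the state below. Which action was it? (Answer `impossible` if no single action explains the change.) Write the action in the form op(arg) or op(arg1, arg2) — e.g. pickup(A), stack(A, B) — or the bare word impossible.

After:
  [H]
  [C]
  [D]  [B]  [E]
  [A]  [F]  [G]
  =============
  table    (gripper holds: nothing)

impossible

target: towers=[A/D/C/H; F/B; G/E] holding=-
     unstack(E, G) → towers=[A/D/C/H; B; F/G] holding=E
     unstack(H, C) → towers=[A/D/C; B; F/G/E] holding=H
         pickup(B) → towers=[A/D/C/H; F/G/E] holding=B
none of the 3 applicable actions match → impossible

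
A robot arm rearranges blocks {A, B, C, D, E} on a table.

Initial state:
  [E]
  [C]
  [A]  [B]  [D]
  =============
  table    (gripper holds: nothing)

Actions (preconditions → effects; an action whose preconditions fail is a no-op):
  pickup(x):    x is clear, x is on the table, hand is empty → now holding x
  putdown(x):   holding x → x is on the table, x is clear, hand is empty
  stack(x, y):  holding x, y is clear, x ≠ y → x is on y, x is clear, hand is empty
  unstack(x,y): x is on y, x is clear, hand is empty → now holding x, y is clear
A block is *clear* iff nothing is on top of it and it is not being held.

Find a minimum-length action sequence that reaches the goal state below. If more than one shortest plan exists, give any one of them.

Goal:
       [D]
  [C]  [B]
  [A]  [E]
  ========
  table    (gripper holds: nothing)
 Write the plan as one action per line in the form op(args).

step 1 (unstack(E, C)): towers=[A/C; B; D] holding=E
step 2 (putdown(E)): towers=[A/C; B; D; E] holding=-
step 3 (pickup(B)): towers=[A/C; D; E] holding=B
step 4 (stack(B, E)): towers=[A/C; D; E/B] holding=-
step 5 (pickup(D)): towers=[A/C; E/B] holding=D
step 6 (stack(D, B)): towers=[A/C; E/B/D] holding=-
goal check: towers=[A/C; E/B/D] holding=- — reached (length 6, optimal by BFS)

unstack(E, C)
putdown(E)
pickup(B)
stack(B, E)
pickup(D)
stack(D, B)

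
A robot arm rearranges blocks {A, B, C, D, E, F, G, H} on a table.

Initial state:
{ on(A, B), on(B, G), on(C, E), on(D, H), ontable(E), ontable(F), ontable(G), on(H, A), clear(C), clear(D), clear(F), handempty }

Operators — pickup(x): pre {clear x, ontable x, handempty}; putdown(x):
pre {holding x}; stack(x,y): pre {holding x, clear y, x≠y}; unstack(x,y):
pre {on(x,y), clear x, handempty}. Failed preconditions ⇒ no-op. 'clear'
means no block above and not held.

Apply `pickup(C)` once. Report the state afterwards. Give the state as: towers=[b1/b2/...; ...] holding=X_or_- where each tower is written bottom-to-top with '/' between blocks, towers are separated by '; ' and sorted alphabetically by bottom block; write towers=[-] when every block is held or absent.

towers=[E/C; F; G/B/A/H/D] holding=-

before: towers=[E/C; F; G/B/A/H/D] holding=-
pre[pickup(C)]: clear(C) ok, ontable(C) fail, handempty ok
ontable(C) unmet → pickup(C) is a no-op
after:  towers=[E/C; F; G/B/A/H/D] holding=-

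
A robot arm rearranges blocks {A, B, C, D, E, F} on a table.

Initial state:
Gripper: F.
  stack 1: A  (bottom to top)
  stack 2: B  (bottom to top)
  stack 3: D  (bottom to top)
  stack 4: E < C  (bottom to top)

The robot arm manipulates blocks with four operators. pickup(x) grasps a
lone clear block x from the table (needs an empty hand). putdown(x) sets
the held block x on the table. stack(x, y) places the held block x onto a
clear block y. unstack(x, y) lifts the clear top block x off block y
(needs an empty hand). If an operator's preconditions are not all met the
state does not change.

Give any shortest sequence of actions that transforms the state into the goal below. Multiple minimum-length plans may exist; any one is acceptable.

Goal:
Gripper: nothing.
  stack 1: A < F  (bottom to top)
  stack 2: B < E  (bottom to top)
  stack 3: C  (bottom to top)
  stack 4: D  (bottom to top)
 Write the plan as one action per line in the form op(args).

step 1 (stack(F, A)): towers=[A/F; B; D; E/C] holding=-
step 2 (unstack(C, E)): towers=[A/F; B; D; E] holding=C
step 3 (putdown(C)): towers=[A/F; B; C; D; E] holding=-
step 4 (pickup(E)): towers=[A/F; B; C; D] holding=E
step 5 (stack(E, B)): towers=[A/F; B/E; C; D] holding=-
goal check: towers=[A/F; B/E; C; D] holding=- — reached (length 5, optimal by BFS)

stack(F, A)
unstack(C, E)
putdown(C)
pickup(E)
stack(E, B)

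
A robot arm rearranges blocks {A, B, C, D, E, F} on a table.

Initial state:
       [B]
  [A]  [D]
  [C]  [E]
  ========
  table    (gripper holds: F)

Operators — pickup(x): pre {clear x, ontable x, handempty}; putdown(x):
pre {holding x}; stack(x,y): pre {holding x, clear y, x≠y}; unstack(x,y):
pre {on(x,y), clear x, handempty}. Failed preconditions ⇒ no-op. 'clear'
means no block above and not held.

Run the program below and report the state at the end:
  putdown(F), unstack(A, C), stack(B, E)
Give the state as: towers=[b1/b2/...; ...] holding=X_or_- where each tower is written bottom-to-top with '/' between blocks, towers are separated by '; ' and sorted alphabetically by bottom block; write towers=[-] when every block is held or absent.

towers=[C; E/D/B; F] holding=A

step 1 (putdown(F)): towers=[C/A; E/D/B; F] holding=-
step 2 (unstack(A, C)): towers=[C; E/D/B; F] holding=A
step 3 (stack(B, E)) [no-op]: towers=[C; E/D/B; F] holding=A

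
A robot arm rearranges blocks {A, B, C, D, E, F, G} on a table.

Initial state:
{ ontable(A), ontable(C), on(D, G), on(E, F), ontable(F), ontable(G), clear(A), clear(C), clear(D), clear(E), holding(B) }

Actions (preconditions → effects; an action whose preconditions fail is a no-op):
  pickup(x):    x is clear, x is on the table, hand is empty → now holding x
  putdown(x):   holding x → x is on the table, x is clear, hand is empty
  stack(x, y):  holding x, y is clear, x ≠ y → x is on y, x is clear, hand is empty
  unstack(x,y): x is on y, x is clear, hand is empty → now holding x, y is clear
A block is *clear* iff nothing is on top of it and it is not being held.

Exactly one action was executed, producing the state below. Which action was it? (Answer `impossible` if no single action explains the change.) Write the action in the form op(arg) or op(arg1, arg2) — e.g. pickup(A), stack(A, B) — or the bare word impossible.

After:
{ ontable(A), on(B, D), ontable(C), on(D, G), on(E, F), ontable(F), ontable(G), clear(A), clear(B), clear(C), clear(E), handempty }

target: towers=[A; C; F/E; G/D/B] holding=-
        putdown(B) → towers=[A; B; C; F/E; G/D] holding=-
       stack(B, D) → towers=[A; C; F/E; G/D/B] holding=-  ← match
       stack(B, A) → towers=[A/B; C; F/E; G/D] holding=-
       stack(B, E) → towers=[A; C; F/E/B; G/D] holding=-
       stack(B, C) → towers=[A; C/B; F/E; G/D] holding=-

stack(B, D)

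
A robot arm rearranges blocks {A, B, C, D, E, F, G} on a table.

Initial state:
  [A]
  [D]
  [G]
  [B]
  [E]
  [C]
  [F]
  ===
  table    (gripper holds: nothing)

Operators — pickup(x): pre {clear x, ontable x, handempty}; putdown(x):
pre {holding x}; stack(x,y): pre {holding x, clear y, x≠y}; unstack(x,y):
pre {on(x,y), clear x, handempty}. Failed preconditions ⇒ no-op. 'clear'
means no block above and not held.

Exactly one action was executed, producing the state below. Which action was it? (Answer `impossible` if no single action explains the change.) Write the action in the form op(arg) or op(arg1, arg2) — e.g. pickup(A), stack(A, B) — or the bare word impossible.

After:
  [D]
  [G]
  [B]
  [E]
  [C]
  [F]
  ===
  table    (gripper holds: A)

target: towers=[F/C/E/B/G/D] holding=A
     unstack(A, D) → towers=[F/C/E/B/G/D] holding=A  ← match

unstack(A, D)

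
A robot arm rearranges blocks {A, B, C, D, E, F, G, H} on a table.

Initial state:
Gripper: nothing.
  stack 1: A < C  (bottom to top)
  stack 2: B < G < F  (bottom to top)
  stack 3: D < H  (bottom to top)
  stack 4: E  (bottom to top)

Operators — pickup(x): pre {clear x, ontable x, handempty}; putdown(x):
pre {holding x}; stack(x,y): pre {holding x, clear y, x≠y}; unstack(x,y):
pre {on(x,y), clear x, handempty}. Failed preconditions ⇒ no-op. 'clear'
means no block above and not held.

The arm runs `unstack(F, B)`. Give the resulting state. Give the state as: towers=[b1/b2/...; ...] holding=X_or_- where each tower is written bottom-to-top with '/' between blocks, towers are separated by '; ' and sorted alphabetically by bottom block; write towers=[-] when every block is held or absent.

towers=[A/C; B/G/F; D/H; E] holding=-

before: towers=[A/C; B/G/F; D/H; E] holding=-
pre[unstack(F, B)]: on(F,B) no, clear(F) yes, handempty yes
on(F,B) unmet → unstack(F, B) is a no-op
after:  towers=[A/C; B/G/F; D/H; E] holding=-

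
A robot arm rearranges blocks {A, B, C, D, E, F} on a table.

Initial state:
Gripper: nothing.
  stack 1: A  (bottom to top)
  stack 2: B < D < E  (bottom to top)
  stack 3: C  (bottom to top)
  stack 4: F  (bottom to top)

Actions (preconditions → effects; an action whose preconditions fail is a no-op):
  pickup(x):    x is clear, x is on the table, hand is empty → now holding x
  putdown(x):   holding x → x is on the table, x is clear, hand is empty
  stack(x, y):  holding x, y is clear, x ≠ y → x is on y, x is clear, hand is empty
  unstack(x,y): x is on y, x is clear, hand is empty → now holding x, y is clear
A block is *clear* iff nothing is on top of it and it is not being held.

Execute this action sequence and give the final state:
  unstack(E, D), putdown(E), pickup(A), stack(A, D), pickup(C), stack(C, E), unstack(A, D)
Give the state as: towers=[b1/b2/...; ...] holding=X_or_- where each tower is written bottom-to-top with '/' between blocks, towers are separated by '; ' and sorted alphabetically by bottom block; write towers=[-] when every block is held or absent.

towers=[B/D; E/C; F] holding=A

step 1 (unstack(E, D)): towers=[A; B/D; C; F] holding=E
step 2 (putdown(E)): towers=[A; B/D; C; E; F] holding=-
step 3 (pickup(A)): towers=[B/D; C; E; F] holding=A
step 4 (stack(A, D)): towers=[B/D/A; C; E; F] holding=-
step 5 (pickup(C)): towers=[B/D/A; E; F] holding=C
step 6 (stack(C, E)): towers=[B/D/A; E/C; F] holding=-
step 7 (unstack(A, D)): towers=[B/D; E/C; F] holding=A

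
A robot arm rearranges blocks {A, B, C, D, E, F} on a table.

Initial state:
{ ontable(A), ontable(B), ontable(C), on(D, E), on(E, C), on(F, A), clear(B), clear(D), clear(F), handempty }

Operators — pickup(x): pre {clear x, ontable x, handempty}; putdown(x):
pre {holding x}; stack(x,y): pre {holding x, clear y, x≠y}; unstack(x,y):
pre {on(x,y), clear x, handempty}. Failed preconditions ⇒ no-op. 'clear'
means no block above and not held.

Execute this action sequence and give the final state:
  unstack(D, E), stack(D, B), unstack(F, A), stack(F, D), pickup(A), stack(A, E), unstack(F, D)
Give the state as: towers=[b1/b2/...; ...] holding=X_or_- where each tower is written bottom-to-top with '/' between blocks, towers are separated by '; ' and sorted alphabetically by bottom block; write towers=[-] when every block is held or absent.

step 1 (unstack(D, E)): towers=[A/F; B; C/E] holding=D
step 2 (stack(D, B)): towers=[A/F; B/D; C/E] holding=-
step 3 (unstack(F, A)): towers=[A; B/D; C/E] holding=F
step 4 (stack(F, D)): towers=[A; B/D/F; C/E] holding=-
step 5 (pickup(A)): towers=[B/D/F; C/E] holding=A
step 6 (stack(A, E)): towers=[B/D/F; C/E/A] holding=-
step 7 (unstack(F, D)): towers=[B/D; C/E/A] holding=F

towers=[B/D; C/E/A] holding=F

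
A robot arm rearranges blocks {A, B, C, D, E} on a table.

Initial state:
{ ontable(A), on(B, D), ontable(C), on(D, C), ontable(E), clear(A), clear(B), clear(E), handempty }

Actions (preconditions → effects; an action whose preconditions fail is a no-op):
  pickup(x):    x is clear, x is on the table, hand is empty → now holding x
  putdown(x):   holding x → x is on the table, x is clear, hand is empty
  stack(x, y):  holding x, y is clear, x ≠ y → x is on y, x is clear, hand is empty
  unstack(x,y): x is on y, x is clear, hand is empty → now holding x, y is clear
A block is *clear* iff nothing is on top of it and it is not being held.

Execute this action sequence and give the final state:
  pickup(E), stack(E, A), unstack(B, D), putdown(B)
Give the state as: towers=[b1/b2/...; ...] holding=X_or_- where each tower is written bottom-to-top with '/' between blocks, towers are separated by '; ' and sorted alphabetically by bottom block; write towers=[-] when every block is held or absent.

step 1 (pickup(E)): towers=[A; C/D/B] holding=E
step 2 (stack(E, A)): towers=[A/E; C/D/B] holding=-
step 3 (unstack(B, D)): towers=[A/E; C/D] holding=B
step 4 (putdown(B)): towers=[A/E; B; C/D] holding=-

towers=[A/E; B; C/D] holding=-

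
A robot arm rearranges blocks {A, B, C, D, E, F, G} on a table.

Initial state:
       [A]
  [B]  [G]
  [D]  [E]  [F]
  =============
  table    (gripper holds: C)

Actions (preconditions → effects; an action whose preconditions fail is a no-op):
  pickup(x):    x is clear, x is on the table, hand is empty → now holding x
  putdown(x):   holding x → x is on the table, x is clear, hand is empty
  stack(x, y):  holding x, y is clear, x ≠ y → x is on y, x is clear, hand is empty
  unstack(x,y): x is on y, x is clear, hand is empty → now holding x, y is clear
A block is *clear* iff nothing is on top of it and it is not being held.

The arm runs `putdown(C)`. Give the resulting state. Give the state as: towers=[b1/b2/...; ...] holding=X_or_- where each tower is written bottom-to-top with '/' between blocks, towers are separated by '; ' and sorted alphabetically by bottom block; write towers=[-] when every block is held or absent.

before: towers=[D/B; E/G/A; F] holding=C
pre[putdown(C)]: holding(C) ok
all met → apply putdown(C)
after:  towers=[C; D/B; E/G/A; F] holding=-

towers=[C; D/B; E/G/A; F] holding=-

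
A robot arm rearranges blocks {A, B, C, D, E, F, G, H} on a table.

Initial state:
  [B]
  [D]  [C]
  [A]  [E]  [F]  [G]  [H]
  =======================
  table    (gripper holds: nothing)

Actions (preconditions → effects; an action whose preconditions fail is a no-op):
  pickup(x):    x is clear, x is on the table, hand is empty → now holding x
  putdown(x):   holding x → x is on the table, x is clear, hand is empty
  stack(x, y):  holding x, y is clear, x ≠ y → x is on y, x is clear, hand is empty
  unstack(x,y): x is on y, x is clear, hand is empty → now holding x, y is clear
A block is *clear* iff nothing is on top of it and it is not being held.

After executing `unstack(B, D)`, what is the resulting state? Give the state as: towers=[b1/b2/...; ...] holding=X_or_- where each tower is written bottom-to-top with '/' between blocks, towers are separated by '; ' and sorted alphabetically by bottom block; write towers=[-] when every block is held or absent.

before: towers=[A/D/B; E/C; F; G; H] holding=-
pre[unstack(B, D)]: on(B,D) ok, clear(B) ok, handempty ok
all met → apply unstack(B, D)
after:  towers=[A/D; E/C; F; G; H] holding=B

towers=[A/D; E/C; F; G; H] holding=B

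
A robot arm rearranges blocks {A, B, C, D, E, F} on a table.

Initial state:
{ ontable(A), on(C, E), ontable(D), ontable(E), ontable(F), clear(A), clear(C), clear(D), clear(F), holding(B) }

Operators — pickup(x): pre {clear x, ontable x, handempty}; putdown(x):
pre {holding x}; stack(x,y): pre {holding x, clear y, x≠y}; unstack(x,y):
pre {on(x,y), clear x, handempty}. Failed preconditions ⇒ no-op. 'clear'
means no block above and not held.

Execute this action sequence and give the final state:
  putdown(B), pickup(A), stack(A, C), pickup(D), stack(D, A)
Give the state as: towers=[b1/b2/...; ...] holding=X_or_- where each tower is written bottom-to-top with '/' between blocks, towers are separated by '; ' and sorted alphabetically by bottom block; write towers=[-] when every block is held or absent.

towers=[B; E/C/A/D; F] holding=-

step 1 (putdown(B)): towers=[A; B; D; E/C; F] holding=-
step 2 (pickup(A)): towers=[B; D; E/C; F] holding=A
step 3 (stack(A, C)): towers=[B; D; E/C/A; F] holding=-
step 4 (pickup(D)): towers=[B; E/C/A; F] holding=D
step 5 (stack(D, A)): towers=[B; E/C/A/D; F] holding=-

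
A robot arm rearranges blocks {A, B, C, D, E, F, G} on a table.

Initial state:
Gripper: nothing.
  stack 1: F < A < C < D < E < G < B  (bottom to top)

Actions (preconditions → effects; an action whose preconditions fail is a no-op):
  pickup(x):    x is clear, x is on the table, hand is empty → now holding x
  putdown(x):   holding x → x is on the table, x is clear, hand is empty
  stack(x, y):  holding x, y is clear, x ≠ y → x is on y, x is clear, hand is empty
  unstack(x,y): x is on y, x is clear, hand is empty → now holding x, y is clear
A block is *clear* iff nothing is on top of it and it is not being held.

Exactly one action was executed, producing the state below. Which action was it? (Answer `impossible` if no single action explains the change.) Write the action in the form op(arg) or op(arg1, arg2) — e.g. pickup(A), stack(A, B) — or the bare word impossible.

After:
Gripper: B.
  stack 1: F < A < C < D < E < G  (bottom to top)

target: towers=[F/A/C/D/E/G] holding=B
     unstack(B, G) → towers=[F/A/C/D/E/G] holding=B  ← match

unstack(B, G)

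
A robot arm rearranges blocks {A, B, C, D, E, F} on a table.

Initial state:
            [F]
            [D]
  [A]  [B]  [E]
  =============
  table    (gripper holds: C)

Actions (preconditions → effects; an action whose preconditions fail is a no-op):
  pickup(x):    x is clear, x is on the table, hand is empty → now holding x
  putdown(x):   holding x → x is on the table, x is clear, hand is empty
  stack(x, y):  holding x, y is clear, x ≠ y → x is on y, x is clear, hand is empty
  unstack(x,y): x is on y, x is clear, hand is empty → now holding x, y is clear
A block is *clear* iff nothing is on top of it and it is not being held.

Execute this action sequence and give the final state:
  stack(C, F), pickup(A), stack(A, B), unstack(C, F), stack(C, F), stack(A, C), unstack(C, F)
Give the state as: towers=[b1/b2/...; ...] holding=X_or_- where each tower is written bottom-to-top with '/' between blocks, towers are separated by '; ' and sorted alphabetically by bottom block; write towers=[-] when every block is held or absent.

step 1 (stack(C, F)): towers=[A; B; E/D/F/C] holding=-
step 2 (pickup(A)): towers=[B; E/D/F/C] holding=A
step 3 (stack(A, B)): towers=[B/A; E/D/F/C] holding=-
step 4 (unstack(C, F)): towers=[B/A; E/D/F] holding=C
step 5 (stack(C, F)): towers=[B/A; E/D/F/C] holding=-
step 6 (stack(A, C)) [no-op]: towers=[B/A; E/D/F/C] holding=-
step 7 (unstack(C, F)): towers=[B/A; E/D/F] holding=C

towers=[B/A; E/D/F] holding=C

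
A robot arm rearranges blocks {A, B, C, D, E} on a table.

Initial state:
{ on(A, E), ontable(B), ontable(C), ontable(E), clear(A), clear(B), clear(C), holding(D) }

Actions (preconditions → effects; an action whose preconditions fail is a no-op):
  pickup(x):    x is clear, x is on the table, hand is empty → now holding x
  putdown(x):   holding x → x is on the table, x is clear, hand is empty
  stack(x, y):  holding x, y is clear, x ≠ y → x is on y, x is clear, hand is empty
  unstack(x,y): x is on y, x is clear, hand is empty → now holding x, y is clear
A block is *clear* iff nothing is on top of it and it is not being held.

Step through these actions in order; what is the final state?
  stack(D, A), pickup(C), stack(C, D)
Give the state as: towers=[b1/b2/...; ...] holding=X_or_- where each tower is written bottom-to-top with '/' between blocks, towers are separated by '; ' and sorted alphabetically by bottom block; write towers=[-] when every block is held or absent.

towers=[B; E/A/D/C] holding=-

step 1 (stack(D, A)): towers=[B; C; E/A/D] holding=-
step 2 (pickup(C)): towers=[B; E/A/D] holding=C
step 3 (stack(C, D)): towers=[B; E/A/D/C] holding=-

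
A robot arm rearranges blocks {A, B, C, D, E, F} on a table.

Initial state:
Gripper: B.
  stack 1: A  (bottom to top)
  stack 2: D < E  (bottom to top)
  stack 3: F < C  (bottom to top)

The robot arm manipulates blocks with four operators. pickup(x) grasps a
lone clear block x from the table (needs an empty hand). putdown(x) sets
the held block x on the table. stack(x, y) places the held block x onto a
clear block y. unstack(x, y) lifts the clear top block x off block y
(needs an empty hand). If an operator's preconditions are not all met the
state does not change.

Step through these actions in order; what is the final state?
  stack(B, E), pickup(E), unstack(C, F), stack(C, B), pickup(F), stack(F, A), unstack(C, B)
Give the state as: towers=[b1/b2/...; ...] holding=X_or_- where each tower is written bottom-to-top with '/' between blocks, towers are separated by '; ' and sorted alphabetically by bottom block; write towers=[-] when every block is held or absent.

towers=[A/F; D/E/B] holding=C

step 1 (stack(B, E)): towers=[A; D/E/B; F/C] holding=-
step 2 (pickup(E)) [no-op]: towers=[A; D/E/B; F/C] holding=-
step 3 (unstack(C, F)): towers=[A; D/E/B; F] holding=C
step 4 (stack(C, B)): towers=[A; D/E/B/C; F] holding=-
step 5 (pickup(F)): towers=[A; D/E/B/C] holding=F
step 6 (stack(F, A)): towers=[A/F; D/E/B/C] holding=-
step 7 (unstack(C, B)): towers=[A/F; D/E/B] holding=C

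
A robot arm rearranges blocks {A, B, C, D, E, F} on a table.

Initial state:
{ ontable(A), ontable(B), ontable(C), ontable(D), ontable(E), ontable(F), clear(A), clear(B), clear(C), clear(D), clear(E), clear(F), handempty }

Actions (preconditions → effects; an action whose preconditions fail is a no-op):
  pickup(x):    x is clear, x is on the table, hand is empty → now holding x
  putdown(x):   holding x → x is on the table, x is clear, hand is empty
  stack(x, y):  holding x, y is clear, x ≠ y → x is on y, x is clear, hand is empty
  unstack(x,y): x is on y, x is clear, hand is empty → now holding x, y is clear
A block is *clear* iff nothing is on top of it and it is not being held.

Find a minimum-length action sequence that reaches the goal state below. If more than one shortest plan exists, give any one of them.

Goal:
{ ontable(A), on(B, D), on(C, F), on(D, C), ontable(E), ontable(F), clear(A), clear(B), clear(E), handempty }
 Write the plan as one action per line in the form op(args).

pickup(C)
stack(C, F)
pickup(D)
stack(D, C)
pickup(B)
stack(B, D)

step 1 (pickup(C)): towers=[A; B; D; E; F] holding=C
step 2 (stack(C, F)): towers=[A; B; D; E; F/C] holding=-
step 3 (pickup(D)): towers=[A; B; E; F/C] holding=D
step 4 (stack(D, C)): towers=[A; B; E; F/C/D] holding=-
step 5 (pickup(B)): towers=[A; E; F/C/D] holding=B
step 6 (stack(B, D)): towers=[A; E; F/C/D/B] holding=-
goal check: towers=[A; E; F/C/D/B] holding=- — reached (length 6, optimal by BFS)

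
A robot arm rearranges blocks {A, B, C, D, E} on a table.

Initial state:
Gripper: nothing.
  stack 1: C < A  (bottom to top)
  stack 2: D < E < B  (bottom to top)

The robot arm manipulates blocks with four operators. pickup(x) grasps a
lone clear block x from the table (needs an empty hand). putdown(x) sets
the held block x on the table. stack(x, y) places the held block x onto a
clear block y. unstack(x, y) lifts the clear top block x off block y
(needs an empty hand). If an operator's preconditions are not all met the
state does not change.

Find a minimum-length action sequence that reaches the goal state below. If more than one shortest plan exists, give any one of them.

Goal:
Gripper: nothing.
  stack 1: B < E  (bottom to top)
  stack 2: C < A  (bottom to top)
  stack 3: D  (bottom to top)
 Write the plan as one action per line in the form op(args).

unstack(B, E)
putdown(B)
unstack(E, D)
stack(E, B)

step 1 (unstack(B, E)): towers=[C/A; D/E] holding=B
step 2 (putdown(B)): towers=[B; C/A; D/E] holding=-
step 3 (unstack(E, D)): towers=[B; C/A; D] holding=E
step 4 (stack(E, B)): towers=[B/E; C/A; D] holding=-
goal check: towers=[B/E; C/A; D] holding=- — reached (length 4, optimal by BFS)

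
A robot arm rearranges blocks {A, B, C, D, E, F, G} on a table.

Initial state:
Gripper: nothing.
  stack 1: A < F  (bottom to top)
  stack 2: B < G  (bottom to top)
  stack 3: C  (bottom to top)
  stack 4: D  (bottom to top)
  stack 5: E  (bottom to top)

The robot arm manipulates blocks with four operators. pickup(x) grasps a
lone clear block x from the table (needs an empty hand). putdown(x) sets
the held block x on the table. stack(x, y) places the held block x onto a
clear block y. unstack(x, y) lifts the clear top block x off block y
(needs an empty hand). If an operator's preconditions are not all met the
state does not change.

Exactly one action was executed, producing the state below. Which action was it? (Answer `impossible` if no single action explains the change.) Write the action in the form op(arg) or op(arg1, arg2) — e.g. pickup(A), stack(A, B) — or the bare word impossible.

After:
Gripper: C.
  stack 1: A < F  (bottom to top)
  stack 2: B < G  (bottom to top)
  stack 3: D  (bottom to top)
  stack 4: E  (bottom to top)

target: towers=[A/F; B/G; D; E] holding=C
     unstack(F, A) → towers=[A; B/G; C; D; E] holding=F
     unstack(G, B) → towers=[A/F; B; C; D; E] holding=G
         pickup(D) → towers=[A/F; B/G; C; E] holding=D
         pickup(E) → towers=[A/F; B/G; C; D] holding=E
         pickup(C) → towers=[A/F; B/G; D; E] holding=C  ← match

pickup(C)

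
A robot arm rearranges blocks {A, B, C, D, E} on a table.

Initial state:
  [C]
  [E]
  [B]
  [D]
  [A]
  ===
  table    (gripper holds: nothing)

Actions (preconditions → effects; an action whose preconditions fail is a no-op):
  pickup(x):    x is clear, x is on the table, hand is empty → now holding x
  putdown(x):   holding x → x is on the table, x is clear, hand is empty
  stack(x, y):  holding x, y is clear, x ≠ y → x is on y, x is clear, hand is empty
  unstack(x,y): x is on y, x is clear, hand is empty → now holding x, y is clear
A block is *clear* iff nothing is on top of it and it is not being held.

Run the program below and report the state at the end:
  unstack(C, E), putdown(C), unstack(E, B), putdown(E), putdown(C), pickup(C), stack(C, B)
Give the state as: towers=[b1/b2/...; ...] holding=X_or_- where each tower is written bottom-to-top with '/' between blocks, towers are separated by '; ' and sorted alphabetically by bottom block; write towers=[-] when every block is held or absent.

step 1 (unstack(C, E)): towers=[A/D/B/E] holding=C
step 2 (putdown(C)): towers=[A/D/B/E; C] holding=-
step 3 (unstack(E, B)): towers=[A/D/B; C] holding=E
step 4 (putdown(E)): towers=[A/D/B; C; E] holding=-
step 5 (putdown(C)) [no-op]: towers=[A/D/B; C; E] holding=-
step 6 (pickup(C)): towers=[A/D/B; E] holding=C
step 7 (stack(C, B)): towers=[A/D/B/C; E] holding=-

towers=[A/D/B/C; E] holding=-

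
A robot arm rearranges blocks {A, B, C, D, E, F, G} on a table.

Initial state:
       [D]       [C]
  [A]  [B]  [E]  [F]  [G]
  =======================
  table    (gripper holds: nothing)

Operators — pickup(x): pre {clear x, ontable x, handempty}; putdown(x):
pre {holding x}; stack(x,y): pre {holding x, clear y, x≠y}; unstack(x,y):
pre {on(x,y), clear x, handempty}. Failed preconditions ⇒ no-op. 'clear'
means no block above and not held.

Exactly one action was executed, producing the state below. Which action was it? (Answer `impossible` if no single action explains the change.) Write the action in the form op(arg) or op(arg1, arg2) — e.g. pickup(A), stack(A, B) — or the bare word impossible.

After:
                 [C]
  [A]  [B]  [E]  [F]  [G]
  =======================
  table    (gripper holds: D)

unstack(D, B)

target: towers=[A; B; E; F/C; G] holding=D
         pickup(G) → towers=[A; B/D; E; F/C] holding=G
     unstack(D, B) → towers=[A; B; E; F/C; G] holding=D  ← match
         pickup(A) → towers=[B/D; E; F/C; G] holding=A
         pickup(E) → towers=[A; B/D; F/C; G] holding=E
     unstack(C, F) → towers=[A; B/D; E; F; G] holding=C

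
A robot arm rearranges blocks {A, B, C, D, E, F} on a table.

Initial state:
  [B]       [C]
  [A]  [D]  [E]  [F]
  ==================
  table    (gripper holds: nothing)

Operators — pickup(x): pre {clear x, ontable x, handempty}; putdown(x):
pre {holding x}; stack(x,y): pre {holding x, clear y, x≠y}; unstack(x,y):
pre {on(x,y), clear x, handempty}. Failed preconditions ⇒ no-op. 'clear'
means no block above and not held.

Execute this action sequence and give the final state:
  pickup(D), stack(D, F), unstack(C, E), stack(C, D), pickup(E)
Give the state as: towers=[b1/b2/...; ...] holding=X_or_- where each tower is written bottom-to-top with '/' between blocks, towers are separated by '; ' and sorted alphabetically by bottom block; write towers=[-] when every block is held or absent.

towers=[A/B; F/D/C] holding=E

step 1 (pickup(D)): towers=[A/B; E/C; F] holding=D
step 2 (stack(D, F)): towers=[A/B; E/C; F/D] holding=-
step 3 (unstack(C, E)): towers=[A/B; E; F/D] holding=C
step 4 (stack(C, D)): towers=[A/B; E; F/D/C] holding=-
step 5 (pickup(E)): towers=[A/B; F/D/C] holding=E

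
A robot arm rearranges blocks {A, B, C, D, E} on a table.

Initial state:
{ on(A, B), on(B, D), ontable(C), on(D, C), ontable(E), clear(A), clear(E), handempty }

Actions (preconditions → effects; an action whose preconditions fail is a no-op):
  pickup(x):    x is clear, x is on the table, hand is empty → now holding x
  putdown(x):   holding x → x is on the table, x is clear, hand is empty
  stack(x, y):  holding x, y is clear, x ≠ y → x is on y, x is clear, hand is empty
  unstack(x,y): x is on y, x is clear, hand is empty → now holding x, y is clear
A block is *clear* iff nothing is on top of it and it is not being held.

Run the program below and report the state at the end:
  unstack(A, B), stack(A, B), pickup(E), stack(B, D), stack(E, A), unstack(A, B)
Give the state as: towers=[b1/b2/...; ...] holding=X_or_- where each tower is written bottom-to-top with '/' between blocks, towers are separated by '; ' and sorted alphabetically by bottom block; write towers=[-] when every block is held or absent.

towers=[C/D/B/A/E] holding=-

step 1 (unstack(A, B)): towers=[C/D/B; E] holding=A
step 2 (stack(A, B)): towers=[C/D/B/A; E] holding=-
step 3 (pickup(E)): towers=[C/D/B/A] holding=E
step 4 (stack(B, D)) [no-op]: towers=[C/D/B/A] holding=E
step 5 (stack(E, A)): towers=[C/D/B/A/E] holding=-
step 6 (unstack(A, B)) [no-op]: towers=[C/D/B/A/E] holding=-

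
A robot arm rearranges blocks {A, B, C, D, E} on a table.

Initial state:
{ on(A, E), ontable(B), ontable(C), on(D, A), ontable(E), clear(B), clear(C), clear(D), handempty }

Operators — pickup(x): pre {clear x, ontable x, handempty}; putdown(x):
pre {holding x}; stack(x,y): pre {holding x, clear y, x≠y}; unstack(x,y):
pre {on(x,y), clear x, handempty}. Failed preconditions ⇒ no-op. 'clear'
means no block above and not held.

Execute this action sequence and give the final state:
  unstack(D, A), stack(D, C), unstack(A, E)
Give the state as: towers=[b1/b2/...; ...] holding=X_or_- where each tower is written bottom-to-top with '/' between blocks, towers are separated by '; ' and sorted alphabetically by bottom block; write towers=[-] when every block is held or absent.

step 1 (unstack(D, A)): towers=[B; C; E/A] holding=D
step 2 (stack(D, C)): towers=[B; C/D; E/A] holding=-
step 3 (unstack(A, E)): towers=[B; C/D; E] holding=A

towers=[B; C/D; E] holding=A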